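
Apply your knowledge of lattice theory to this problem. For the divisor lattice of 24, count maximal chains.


A maximal chain goes from the minimum element to a maximal element via cover relations.
Counting all min-to-max paths in the cover graph.
Total maximal chains: 4


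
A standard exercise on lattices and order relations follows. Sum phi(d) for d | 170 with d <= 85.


Divisors of 170 up to 85: [1, 2, 5, 10, 17, 34, 85]
phi values: [1, 1, 4, 4, 16, 16, 64]
Sum = 106


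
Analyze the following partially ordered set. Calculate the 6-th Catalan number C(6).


C(n) = C(2n, n) / (n+1).
C(12, 6) = 924
C(6) = 924 / 7 = 132


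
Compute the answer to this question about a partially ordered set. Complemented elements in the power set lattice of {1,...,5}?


An element a is complemented if some b has a meet b = bottom, a join b = top.
every subset A has complement S\A, so all elements are complemented.
Complemented elements: {}, {1}, {2}, {3}, {4}, {5}, ... (26 more)
Count: 32


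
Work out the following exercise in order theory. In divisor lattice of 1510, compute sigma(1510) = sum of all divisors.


sigma(n) = sum of divisors.
Divisors of 1510: [1, 2, 5, 10, 151, 302, 755, 1510]
Sum = 2736


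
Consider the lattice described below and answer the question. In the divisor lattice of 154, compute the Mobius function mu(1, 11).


In a divisor lattice, mu(a,b) = mu(b/a) where mu is the classical Mobius function.
b/a = 11/1 = 11
Prime factorization of 11: primes [11]
11 is squarefree with 1 prime factor(s), so mu(11) = (-1)^1 = -1


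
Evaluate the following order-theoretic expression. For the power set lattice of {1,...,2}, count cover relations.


A cover relation a -< b holds when a < b with no c strictly between.
Cover relations:
  {} -< {1}
  {} -< {2}
  {1} -< {1,2}
  {2} -< {1,2}
Total: 4


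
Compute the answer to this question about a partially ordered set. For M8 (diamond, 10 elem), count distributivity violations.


Distributive law: a ^ (b v c) = (a ^ b) v (a ^ c).
Check all 10^3 = 1000 ordered triples (a,b,c).
  e.g. a=a1, b=a2, c=a3: lhs=a1 != rhs=0
  e.g. a=a1, b=a2, c=a4: lhs=a1 != rhs=0
Total violating triples: 336


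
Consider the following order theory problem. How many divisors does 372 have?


Divisors of 372: [1, 2, 3, 4, 6, 12, 31, 62, 93, 124, 186, 372]
Count: 12


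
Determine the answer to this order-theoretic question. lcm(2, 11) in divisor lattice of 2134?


Join=lcm.
gcd(2,11)=1
lcm=22


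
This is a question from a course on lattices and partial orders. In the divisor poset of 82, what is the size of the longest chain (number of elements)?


A chain is a totally ordered subset; we count the number of elements in a maximum chain.
Compute, for each element x, the size of the longest chain ending at x:
  1: 1
  2: 2
  41: 2
  82: 3
A maximum chain: 1 < 2 < 82
Number of elements in the longest chain: 3


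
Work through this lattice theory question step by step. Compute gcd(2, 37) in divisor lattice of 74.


In a divisor lattice, meet = gcd (greatest common divisor).
By Euclidean algorithm or factoring: gcd(2,37) = 1


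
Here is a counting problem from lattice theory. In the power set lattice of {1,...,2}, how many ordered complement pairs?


Complement pair (a,b): a meet b = bottom, a join b = top.
Here: A intersect B = {} and A union B = {1,...,2}.
Pairs found: ({},{1,2}), ({1},{2}), ({2},{1}), ({1,2},{})
Total ordered pairs: 4


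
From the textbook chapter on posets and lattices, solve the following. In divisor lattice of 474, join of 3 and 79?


In a divisor lattice, join = lcm (least common multiple).
gcd(3,79) = 1
lcm(3,79) = 3*79/gcd = 237/1 = 237


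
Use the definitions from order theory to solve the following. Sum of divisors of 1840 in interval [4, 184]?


Interval [4,184] in divisors of 1840: [4, 8, 92, 184]
Sum = 288


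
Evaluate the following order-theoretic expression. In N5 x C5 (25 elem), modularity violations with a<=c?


Modular law: if a <= c then a v (b ^ c) = (a v b) ^ c.
Check all triples (a,b,c) with a <= c among 25 elements.
  e.g. a=(a,0), b=(c,0), c=(b,0): lhs=(a,0) != rhs=(b,0)
  e.g. a=(a,0), b=(c,1), c=(b,0): lhs=(a,0) != rhs=(b,0)
Total violating triples: 75


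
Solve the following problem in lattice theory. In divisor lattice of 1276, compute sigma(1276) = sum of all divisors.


sigma(n) = sum of divisors.
Divisors of 1276: [1, 2, 4, 11, 22, 29, 44, 58, 116, 319, 638, 1276]
Sum = 2520


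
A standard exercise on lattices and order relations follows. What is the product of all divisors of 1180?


Divisors of 1180: [1, 2, 4, 5, 10, 20, 59, 118, 236, 295, 590, 1180]
Product = n^(d(n)/2) = 1180^(12/2)
Product = 2699554153024000000


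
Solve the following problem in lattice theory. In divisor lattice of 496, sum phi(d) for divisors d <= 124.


Divisors of 496 up to 124: [1, 2, 4, 8, 16, 31, 62, 124]
phi values: [1, 1, 2, 4, 8, 30, 30, 60]
Sum = 136


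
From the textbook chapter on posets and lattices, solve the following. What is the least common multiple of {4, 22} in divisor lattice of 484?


In a divisor lattice, join = lcm (least common multiple).
Compute lcm iteratively: start with first element, then lcm(current, next).
Elements: [4, 22]
lcm(4,22) = 44
Final lcm = 44


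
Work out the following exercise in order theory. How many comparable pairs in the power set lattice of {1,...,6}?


A comparable pair {a,b} has a < b or b < a in the order.
Count unordered pairs where one element is strictly below the other.
Examples: {{},{1}}, {{},{2}}, {{},{3}}, {{},{4}}, ...
Total comparable pairs: 665


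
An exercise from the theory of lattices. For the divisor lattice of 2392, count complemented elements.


An element a is complemented if some b has a meet b = bottom, a join b = top.
a is complemented iff gcd(a, n/a)=1, i.e. a is a unitary divisor of 2392.
Complemented elements: 1, 8, 13, 23, 104, 184, ... (2 more)
Count: 8


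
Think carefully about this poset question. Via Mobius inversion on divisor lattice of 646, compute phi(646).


phi(n) = n * prod_{p|n} (1 - 1/p).
Prime divisors of 646: [2, 17, 19]
phi(646) = 646 * (1 - 1/2) * (1 - 1/17) * (1 - 1/19)
phi(646) = 288


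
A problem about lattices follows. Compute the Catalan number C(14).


C(n) = C(2n, n) / (n+1).
C(28, 14) = 40116600
C(14) = 40116600 / 15 = 2674440


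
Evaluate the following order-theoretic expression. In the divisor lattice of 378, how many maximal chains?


A maximal chain goes from the minimum element to a maximal element via cover relations.
Counting all min-to-max paths in the cover graph.
Total maximal chains: 20


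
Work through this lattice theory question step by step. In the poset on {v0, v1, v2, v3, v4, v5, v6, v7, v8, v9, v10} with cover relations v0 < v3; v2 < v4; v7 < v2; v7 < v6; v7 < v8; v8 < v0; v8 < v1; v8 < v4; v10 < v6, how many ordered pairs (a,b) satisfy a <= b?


The order relation is {(a,b) : a <= b}, reflexive so it includes (a,a).
Examples: (v0,v0), (v0,v3), (v1,v1), (v10,v10), (v10,v6), ...
Total ordered pairs: 25


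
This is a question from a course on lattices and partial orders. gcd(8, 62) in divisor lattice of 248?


Meet=gcd.
gcd(8,62)=2


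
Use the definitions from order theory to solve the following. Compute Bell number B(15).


B(n) = number of set partitions of an n-element set.
B(n) satisfies the recurrence: B(n+1) = sum_k C(n,k)*B(k).
B(15) = 1382958545


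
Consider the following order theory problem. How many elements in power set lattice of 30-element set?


Power set = 2^n.
2^30 = 1073741824


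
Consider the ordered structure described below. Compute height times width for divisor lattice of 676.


Height = length of longest chain minus 1; width = size of largest antichain.
A maximum chain: 1 | 13 | 169 | 338 | 676  (height 4).
A maximum antichain: {4, 26, 169}  (width 3).
Product = 4 * 3 = 12


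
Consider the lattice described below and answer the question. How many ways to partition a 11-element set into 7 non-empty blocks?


S(n,k) = k*S(n-1,k) + S(n-1,k-1).
S(10,7) = 5880, S(10,6) = 22827
S(11,7) = 7*5880 + 22827 = 41160 + 22827
S(11,7) = 63987


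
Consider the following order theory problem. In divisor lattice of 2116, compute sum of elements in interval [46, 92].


Interval [46,92] in divisors of 2116: [46, 92]
Sum = 138


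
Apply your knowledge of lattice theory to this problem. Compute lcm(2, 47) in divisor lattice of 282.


In a divisor lattice, join = lcm (least common multiple).
gcd(2,47) = 1
lcm(2,47) = 2*47/gcd = 94/1 = 94


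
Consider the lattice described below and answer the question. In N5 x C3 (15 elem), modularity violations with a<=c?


Modular law: if a <= c then a v (b ^ c) = (a v b) ^ c.
Check all triples (a,b,c) with a <= c among 15 elements.
  e.g. a=(a,0), b=(c,0), c=(b,0): lhs=(a,0) != rhs=(b,0)
  e.g. a=(a,0), b=(c,1), c=(b,0): lhs=(a,0) != rhs=(b,0)
Total violating triples: 18


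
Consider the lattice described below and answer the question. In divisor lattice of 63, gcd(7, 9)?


Meet=gcd.
gcd(7,9)=1


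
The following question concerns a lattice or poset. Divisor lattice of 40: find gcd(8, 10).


In a divisor lattice, meet = gcd (greatest common divisor).
By Euclidean algorithm or factoring: gcd(8,10) = 2


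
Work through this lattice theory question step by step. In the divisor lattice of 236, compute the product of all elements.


Divisors of 236: [1, 2, 4, 59, 118, 236]
Product = n^(d(n)/2) = 236^(6/2)
Product = 13144256


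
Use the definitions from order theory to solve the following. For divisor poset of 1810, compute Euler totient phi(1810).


phi(n) = n * prod_{p|n} (1 - 1/p).
Prime divisors of 1810: [2, 5, 181]
phi(1810) = 1810 * (1 - 1/2) * (1 - 1/5) * (1 - 1/181)
phi(1810) = 720


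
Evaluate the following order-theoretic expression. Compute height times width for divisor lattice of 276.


Height = length of longest chain minus 1; width = size of largest antichain.
A maximum chain: 1 | 23 | 69 | 138 | 276  (height 4).
A maximum antichain: {4, 6, 46, 69}  (width 4).
Product = 4 * 4 = 16


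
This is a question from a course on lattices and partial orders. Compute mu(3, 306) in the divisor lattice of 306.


In a divisor lattice, mu(a,b) = mu(b/a) where mu is the classical Mobius function.
b/a = 306/3 = 102
Prime factorization of 102: primes [2, 3, 17]
102 is squarefree with 3 prime factor(s), so mu(102) = (-1)^3 = -1


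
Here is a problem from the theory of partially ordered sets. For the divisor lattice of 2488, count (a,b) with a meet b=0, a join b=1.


Complement pair (a,b): a meet b = bottom, a join b = top.
Here: gcd(a,b)=1 and lcm(a,b)=2488, i.e. a*b=2488 with a,b coprime.
Pairs found: (1,2488), (8,311), (311,8), (2488,1)
Total ordered pairs: 4


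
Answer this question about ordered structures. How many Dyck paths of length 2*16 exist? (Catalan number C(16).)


C(n) = C(2n, n) / (n+1).
C(32, 16) = 601080390
C(16) = 601080390 / 17 = 35357670


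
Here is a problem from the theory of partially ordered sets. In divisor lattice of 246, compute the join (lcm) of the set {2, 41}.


In a divisor lattice, join = lcm (least common multiple).
Compute lcm iteratively: start with first element, then lcm(current, next).
Elements: [2, 41]
lcm(2,41) = 82
Final lcm = 82


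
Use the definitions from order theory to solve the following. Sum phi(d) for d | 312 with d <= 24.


Divisors of 312 up to 24: [1, 2, 3, 4, 6, 8, 12, 13, 24]
phi values: [1, 1, 2, 2, 2, 4, 4, 12, 8]
Sum = 36


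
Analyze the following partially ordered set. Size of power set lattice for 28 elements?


Power set = 2^n.
2^28 = 268435456


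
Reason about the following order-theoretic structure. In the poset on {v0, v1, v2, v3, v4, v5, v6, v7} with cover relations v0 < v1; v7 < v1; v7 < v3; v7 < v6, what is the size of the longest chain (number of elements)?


A chain is a totally ordered subset; we count the number of elements in a maximum chain.
Compute, for each element x, the size of the longest chain ending at x:
  v0: 1
  v2: 1
  v4: 1
  v5: 1
  v7: 1
  v3: 2
  ...
A maximum chain: v0 < v1
Number of elements in the longest chain: 2


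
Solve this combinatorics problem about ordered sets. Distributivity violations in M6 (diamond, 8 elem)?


Distributive law: a ^ (b v c) = (a ^ b) v (a ^ c).
Check all 8^3 = 512 ordered triples (a,b,c).
  e.g. a=a1, b=a2, c=a3: lhs=a1 != rhs=0
  e.g. a=a1, b=a2, c=a4: lhs=a1 != rhs=0
Total violating triples: 120


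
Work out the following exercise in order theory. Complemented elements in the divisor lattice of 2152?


An element a is complemented if some b has a meet b = bottom, a join b = top.
a is complemented iff gcd(a, n/a)=1, i.e. a is a unitary divisor of 2152.
Complemented elements: 1, 8, 269, 2152
Count: 4


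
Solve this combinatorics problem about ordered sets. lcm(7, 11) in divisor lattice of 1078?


Join=lcm.
gcd(7,11)=1
lcm=77


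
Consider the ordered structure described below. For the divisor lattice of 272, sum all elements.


sigma(n) = sum of divisors.
Divisors of 272: [1, 2, 4, 8, 16, 17, 34, 68, 136, 272]
Sum = 558


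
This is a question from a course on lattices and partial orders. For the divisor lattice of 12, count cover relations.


A cover relation a -< b holds when a < b with no c strictly between.
Cover relations:
  1 -< 2
  1 -< 3
  2 -< 4
  2 -< 6
  3 -< 6
  4 -< 12
  6 -< 12
Total: 7


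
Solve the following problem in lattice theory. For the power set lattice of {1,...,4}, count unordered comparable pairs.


A comparable pair {a,b} has a < b or b < a in the order.
Count unordered pairs where one element is strictly below the other.
Examples: {{},{1}}, {{},{2}}, {{},{3}}, {{},{4}}, ...
Total comparable pairs: 65


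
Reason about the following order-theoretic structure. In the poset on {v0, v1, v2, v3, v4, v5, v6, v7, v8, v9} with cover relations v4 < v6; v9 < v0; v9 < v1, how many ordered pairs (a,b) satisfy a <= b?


The order relation is {(a,b) : a <= b}, reflexive so it includes (a,a).
Examples: (v0,v0), (v1,v1), (v2,v2), (v3,v3), (v4,v4), ...
Total ordered pairs: 13


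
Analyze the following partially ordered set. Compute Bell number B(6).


B(n) = number of set partitions of an n-element set.
B(n) satisfies the recurrence: B(n+1) = sum_k C(n,k)*B(k).
B(6) = 203


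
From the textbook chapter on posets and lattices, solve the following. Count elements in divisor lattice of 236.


Divisors of 236: [1, 2, 4, 59, 118, 236]
Count: 6


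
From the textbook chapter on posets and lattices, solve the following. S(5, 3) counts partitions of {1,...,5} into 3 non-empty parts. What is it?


S(n,k) = k*S(n-1,k) + S(n-1,k-1).
S(4,3) = 6, S(4,2) = 7
S(5,3) = 3*6 + 7 = 18 + 7
S(5,3) = 25


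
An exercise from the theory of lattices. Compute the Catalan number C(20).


C(n) = C(2n, n) / (n+1).
C(40, 20) = 137846528820
C(20) = 137846528820 / 21 = 6564120420


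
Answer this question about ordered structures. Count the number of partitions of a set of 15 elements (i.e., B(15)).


B(n) = number of set partitions of an n-element set.
B(n) satisfies the recurrence: B(n+1) = sum_k C(n,k)*B(k).
B(15) = 1382958545


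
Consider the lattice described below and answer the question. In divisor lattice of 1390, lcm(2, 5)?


Join=lcm.
gcd(2,5)=1
lcm=10


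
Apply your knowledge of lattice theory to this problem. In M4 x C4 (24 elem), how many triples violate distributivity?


Distributive law: a ^ (b v c) = (a ^ b) v (a ^ c).
Check all 24^3 = 13824 ordered triples (a,b,c).
  e.g. a=(a1,0), b=(a2,0), c=(a3,0): lhs=(a1,0) != rhs=(0,0)
  e.g. a=(a1,0), b=(a2,0), c=(a3,1): lhs=(a1,0) != rhs=(0,0)
Total violating triples: 1536


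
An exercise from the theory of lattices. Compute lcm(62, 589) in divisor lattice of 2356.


In a divisor lattice, join = lcm (least common multiple).
gcd(62,589) = 31
lcm(62,589) = 62*589/gcd = 36518/31 = 1178


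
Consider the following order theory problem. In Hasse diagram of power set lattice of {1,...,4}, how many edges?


A cover relation a -< b holds when a < b with no c strictly between.
Cover relations:
  {} -< {1}
  {} -< {2}
  {} -< {3}
  {} -< {4}
  {1} -< {1,2}
  {1} -< {1,3}
  {1} -< {1,4}
  {2} -< {1,2}
  ...24 more
Total: 32


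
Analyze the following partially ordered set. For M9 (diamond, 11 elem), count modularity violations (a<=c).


Modular law: if a <= c then a v (b ^ c) = (a v b) ^ c.
Check all triples (a,b,c) with a <= c among 11 elements.
This lattice is modular (diamonds M_m and their chain-products are modular).
Total violating triples: 0


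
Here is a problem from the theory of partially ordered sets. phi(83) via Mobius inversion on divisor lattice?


phi(n) = n * prod_{p|n} (1 - 1/p).
Prime divisors of 83: [83]
phi(83) = 83 * (1 - 1/83)
phi(83) = 82


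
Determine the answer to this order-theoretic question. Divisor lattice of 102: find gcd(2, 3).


In a divisor lattice, meet = gcd (greatest common divisor).
By Euclidean algorithm or factoring: gcd(2,3) = 1


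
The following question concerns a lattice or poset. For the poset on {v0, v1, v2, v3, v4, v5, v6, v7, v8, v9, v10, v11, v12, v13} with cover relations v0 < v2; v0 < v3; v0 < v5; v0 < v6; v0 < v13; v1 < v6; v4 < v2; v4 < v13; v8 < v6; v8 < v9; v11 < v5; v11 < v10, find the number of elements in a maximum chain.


A chain is a totally ordered subset; we count the number of elements in a maximum chain.
Compute, for each element x, the size of the longest chain ending at x:
  v0: 1
  v1: 1
  v4: 1
  v7: 1
  v8: 1
  v11: 1
  ...
A maximum chain: v0 < v2
Number of elements in the longest chain: 2


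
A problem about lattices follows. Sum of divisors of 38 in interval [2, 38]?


Interval [2,38] in divisors of 38: [2, 38]
Sum = 40


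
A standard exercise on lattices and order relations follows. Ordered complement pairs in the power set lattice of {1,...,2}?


Complement pair (a,b): a meet b = bottom, a join b = top.
Here: A intersect B = {} and A union B = {1,...,2}.
Pairs found: ({},{1,2}), ({1},{2}), ({2},{1}), ({1,2},{})
Total ordered pairs: 4


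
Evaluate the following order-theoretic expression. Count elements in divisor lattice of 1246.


Divisors of 1246: [1, 2, 7, 14, 89, 178, 623, 1246]
Count: 8


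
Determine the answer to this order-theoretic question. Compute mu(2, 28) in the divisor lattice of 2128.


In a divisor lattice, mu(a,b) = mu(b/a) where mu is the classical Mobius function.
b/a = 28/2 = 14
Prime factorization of 14: primes [2, 7]
14 is squarefree with 2 prime factor(s), so mu(14) = (-1)^2 = 1


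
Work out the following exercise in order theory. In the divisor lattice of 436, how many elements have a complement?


An element a is complemented if some b has a meet b = bottom, a join b = top.
a is complemented iff gcd(a, n/a)=1, i.e. a is a unitary divisor of 436.
Complemented elements: 1, 4, 109, 436
Count: 4


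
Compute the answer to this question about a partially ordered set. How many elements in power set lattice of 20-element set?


Power set = 2^n.
2^20 = 1048576


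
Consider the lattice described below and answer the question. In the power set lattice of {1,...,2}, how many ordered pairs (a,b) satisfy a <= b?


The order relation is {(a,b) : a <= b}, reflexive so it includes (a,a).
Examples: ({},{}), ({},{1,2}), ({},{1}), ({},{2}), ({1,2},{1,2}), ...
Total ordered pairs: 9


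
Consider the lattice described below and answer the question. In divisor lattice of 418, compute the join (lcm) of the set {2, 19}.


In a divisor lattice, join = lcm (least common multiple).
Compute lcm iteratively: start with first element, then lcm(current, next).
Elements: [2, 19]
lcm(2,19) = 38
Final lcm = 38


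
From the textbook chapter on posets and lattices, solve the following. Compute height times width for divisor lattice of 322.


Height = length of longest chain minus 1; width = size of largest antichain.
A maximum chain: 1 | 23 | 161 | 322  (height 3).
A maximum antichain: {2, 7, 23}  (width 3).
Product = 3 * 3 = 9


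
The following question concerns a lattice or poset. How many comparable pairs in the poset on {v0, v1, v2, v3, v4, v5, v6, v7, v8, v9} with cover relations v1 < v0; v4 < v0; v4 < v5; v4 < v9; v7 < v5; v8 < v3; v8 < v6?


A comparable pair {a,b} has a < b or b < a in the order.
Count unordered pairs where one element is strictly below the other.
Examples: {v0,v1}, {v0,v4}, {v3,v8}, {v4,v5}, ...
Total comparable pairs: 7


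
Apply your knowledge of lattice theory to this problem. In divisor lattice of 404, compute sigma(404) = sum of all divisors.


sigma(n) = sum of divisors.
Divisors of 404: [1, 2, 4, 101, 202, 404]
Sum = 714


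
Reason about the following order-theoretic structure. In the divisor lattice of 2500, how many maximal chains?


A maximal chain goes from the minimum element to a maximal element via cover relations.
Counting all min-to-max paths in the cover graph.
Total maximal chains: 15


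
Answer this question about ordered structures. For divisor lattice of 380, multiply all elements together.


Divisors of 380: [1, 2, 4, 5, 10, 19, 20, 38, 76, 95, 190, 380]
Product = n^(d(n)/2) = 380^(12/2)
Product = 3010936384000000


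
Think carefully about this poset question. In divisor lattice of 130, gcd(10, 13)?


Meet=gcd.
gcd(10,13)=1


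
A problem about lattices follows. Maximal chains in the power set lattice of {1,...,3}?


A maximal chain goes from the minimum element to a maximal element via cover relations.
Counting all min-to-max paths in the cover graph.
Total maximal chains: 6


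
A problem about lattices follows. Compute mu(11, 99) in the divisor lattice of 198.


In a divisor lattice, mu(a,b) = mu(b/a) where mu is the classical Mobius function.
b/a = 99/11 = 9
Prime factorization of 9: primes [3]
9 is not squarefree, so mu(9) = 0


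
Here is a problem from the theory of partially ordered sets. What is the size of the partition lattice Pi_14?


B(n) = number of set partitions of an n-element set.
B(n) satisfies the recurrence: B(n+1) = sum_k C(n,k)*B(k).
B(14) = 190899322


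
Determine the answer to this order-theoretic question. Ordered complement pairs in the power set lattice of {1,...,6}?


Complement pair (a,b): a meet b = bottom, a join b = top.
Here: A intersect B = {} and A union B = {1,...,6}.
Pairs found: ({},{1,2,3,4,5,6}), ({1},{2,3,4,5,6}), ({2},{1,3,4,5,6}), ({3},{1,2,4,5,6}), ... (60 more)
Total ordered pairs: 64


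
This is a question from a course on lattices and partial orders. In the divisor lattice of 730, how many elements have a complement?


An element a is complemented if some b has a meet b = bottom, a join b = top.
a is complemented iff gcd(a, n/a)=1, i.e. a is a unitary divisor of 730.
Complemented elements: 1, 2, 5, 10, 73, 146, ... (2 more)
Count: 8


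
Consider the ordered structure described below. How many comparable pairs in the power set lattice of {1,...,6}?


A comparable pair {a,b} has a < b or b < a in the order.
Count unordered pairs where one element is strictly below the other.
Examples: {{},{1}}, {{},{2}}, {{},{3}}, {{},{4}}, ...
Total comparable pairs: 665


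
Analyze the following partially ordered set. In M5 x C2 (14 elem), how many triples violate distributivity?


Distributive law: a ^ (b v c) = (a ^ b) v (a ^ c).
Check all 14^3 = 2744 ordered triples (a,b,c).
  e.g. a=(a1,0), b=(a2,0), c=(a3,0): lhs=(a1,0) != rhs=(0,0)
  e.g. a=(a1,0), b=(a2,0), c=(a3,1): lhs=(a1,0) != rhs=(0,0)
Total violating triples: 480


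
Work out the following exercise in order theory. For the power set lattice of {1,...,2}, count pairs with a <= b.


The order relation is {(a,b) : a <= b}, reflexive so it includes (a,a).
Examples: ({},{}), ({},{1,2}), ({},{1}), ({},{2}), ({1,2},{1,2}), ...
Total ordered pairs: 9


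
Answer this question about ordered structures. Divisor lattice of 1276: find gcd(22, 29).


In a divisor lattice, meet = gcd (greatest common divisor).
By Euclidean algorithm or factoring: gcd(22,29) = 1


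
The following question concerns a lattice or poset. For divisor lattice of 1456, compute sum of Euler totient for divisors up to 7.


Divisors of 1456 up to 7: [1, 2, 4, 7]
phi values: [1, 1, 2, 6]
Sum = 10


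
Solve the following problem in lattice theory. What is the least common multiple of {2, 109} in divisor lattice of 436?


In a divisor lattice, join = lcm (least common multiple).
Compute lcm iteratively: start with first element, then lcm(current, next).
Elements: [2, 109]
lcm(2,109) = 218
Final lcm = 218


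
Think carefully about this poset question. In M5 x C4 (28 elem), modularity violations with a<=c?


Modular law: if a <= c then a v (b ^ c) = (a v b) ^ c.
Check all triples (a,b,c) with a <= c among 28 elements.
This lattice is modular (diamonds M_m and their chain-products are modular).
Total violating triples: 0


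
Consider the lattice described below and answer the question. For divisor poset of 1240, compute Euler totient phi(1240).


phi(n) = n * prod_{p|n} (1 - 1/p).
Prime divisors of 1240: [2, 5, 31]
phi(1240) = 1240 * (1 - 1/2) * (1 - 1/5) * (1 - 1/31)
phi(1240) = 480


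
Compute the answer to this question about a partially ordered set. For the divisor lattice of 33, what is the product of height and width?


Height = length of longest chain minus 1; width = size of largest antichain.
A maximum chain: 1 | 11 | 33  (height 2).
A maximum antichain: {3, 11}  (width 2).
Product = 2 * 2 = 4


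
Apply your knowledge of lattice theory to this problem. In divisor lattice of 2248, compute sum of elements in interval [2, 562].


Interval [2,562] in divisors of 2248: [2, 562]
Sum = 564


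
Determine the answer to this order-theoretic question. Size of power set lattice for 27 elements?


Power set = 2^n.
2^27 = 134217728


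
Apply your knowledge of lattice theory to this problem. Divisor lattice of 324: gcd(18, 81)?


Meet=gcd.
gcd(18,81)=9


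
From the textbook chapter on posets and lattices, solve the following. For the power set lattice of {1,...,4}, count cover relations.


A cover relation a -< b holds when a < b with no c strictly between.
Cover relations:
  {} -< {1}
  {} -< {2}
  {} -< {3}
  {} -< {4}
  {1} -< {1,2}
  {1} -< {1,3}
  {1} -< {1,4}
  {2} -< {1,2}
  ...24 more
Total: 32


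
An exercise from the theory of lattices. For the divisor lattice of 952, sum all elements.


sigma(n) = sum of divisors.
Divisors of 952: [1, 2, 4, 7, 8, 14, 17, 28, 34, 56, 68, 119, 136, 238, 476, 952]
Sum = 2160


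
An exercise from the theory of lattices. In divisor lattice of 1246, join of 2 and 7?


In a divisor lattice, join = lcm (least common multiple).
gcd(2,7) = 1
lcm(2,7) = 2*7/gcd = 14/1 = 14


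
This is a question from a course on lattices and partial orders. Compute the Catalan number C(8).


C(n) = C(2n, n) / (n+1).
C(16, 8) = 12870
C(8) = 12870 / 9 = 1430


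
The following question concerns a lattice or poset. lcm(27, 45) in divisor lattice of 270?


Join=lcm.
gcd(27,45)=9
lcm=135


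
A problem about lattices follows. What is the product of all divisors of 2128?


Divisors of 2128: [1, 2, 4, 7, 8, 14, 16, 19, 28, 38, 56, 76, 112, 133, 152, 266, 304, 532, 1064, 2128]
Product = n^(d(n)/2) = 2128^(20/2)
Product = 1904216115203087105084361407463424


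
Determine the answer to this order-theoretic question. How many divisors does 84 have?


Divisors of 84: [1, 2, 3, 4, 6, 7, 12, 14, 21, 28, 42, 84]
Count: 12


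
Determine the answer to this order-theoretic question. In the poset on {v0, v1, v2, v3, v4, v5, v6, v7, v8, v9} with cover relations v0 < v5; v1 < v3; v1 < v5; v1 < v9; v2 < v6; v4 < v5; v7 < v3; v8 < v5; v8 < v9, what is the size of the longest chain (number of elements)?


A chain is a totally ordered subset; we count the number of elements in a maximum chain.
Compute, for each element x, the size of the longest chain ending at x:
  v0: 1
  v1: 1
  v2: 1
  v4: 1
  v7: 1
  v8: 1
  ...
A maximum chain: v1 < v3
Number of elements in the longest chain: 2


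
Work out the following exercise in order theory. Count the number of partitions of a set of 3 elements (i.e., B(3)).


B(n) = number of set partitions of an n-element set.
B(n) satisfies the recurrence: B(n+1) = sum_k C(n,k)*B(k).
B(3) = 5


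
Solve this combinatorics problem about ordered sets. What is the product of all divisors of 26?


Divisors of 26: [1, 2, 13, 26]
Product = n^(d(n)/2) = 26^(4/2)
Product = 676


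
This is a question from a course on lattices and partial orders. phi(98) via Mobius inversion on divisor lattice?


phi(n) = n * prod_{p|n} (1 - 1/p).
Prime divisors of 98: [2, 7]
phi(98) = 98 * (1 - 1/2) * (1 - 1/7)
phi(98) = 42


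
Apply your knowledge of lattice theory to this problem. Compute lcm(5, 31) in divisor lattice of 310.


In a divisor lattice, join = lcm (least common multiple).
gcd(5,31) = 1
lcm(5,31) = 5*31/gcd = 155/1 = 155


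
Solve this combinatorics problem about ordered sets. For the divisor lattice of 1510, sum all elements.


sigma(n) = sum of divisors.
Divisors of 1510: [1, 2, 5, 10, 151, 302, 755, 1510]
Sum = 2736


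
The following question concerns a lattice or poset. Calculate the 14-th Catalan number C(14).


C(n) = C(2n, n) / (n+1).
C(28, 14) = 40116600
C(14) = 40116600 / 15 = 2674440


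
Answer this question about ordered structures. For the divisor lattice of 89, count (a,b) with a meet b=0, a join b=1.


Complement pair (a,b): a meet b = bottom, a join b = top.
Here: gcd(a,b)=1 and lcm(a,b)=89, i.e. a*b=89 with a,b coprime.
Pairs found: (1,89), (89,1)
Total ordered pairs: 2


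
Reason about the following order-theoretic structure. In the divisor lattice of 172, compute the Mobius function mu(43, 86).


In a divisor lattice, mu(a,b) = mu(b/a) where mu is the classical Mobius function.
b/a = 86/43 = 2
Prime factorization of 2: primes [2]
2 is squarefree with 1 prime factor(s), so mu(2) = (-1)^1 = -1


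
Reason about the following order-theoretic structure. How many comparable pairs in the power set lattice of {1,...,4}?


A comparable pair {a,b} has a < b or b < a in the order.
Count unordered pairs where one element is strictly below the other.
Examples: {{},{1}}, {{},{2}}, {{},{3}}, {{},{4}}, ...
Total comparable pairs: 65


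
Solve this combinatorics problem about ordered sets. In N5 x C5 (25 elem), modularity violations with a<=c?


Modular law: if a <= c then a v (b ^ c) = (a v b) ^ c.
Check all triples (a,b,c) with a <= c among 25 elements.
  e.g. a=(a,0), b=(c,0), c=(b,0): lhs=(a,0) != rhs=(b,0)
  e.g. a=(a,0), b=(c,1), c=(b,0): lhs=(a,0) != rhs=(b,0)
Total violating triples: 75


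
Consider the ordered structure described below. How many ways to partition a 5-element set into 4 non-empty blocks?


S(n,k) = k*S(n-1,k) + S(n-1,k-1).
S(4,4) = 1, S(4,3) = 6
S(5,4) = 4*1 + 6 = 4 + 6
S(5,4) = 10


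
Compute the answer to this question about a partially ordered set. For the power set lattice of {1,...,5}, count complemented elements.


An element a is complemented if some b has a meet b = bottom, a join b = top.
every subset A has complement S\A, so all elements are complemented.
Complemented elements: {}, {1}, {2}, {3}, {4}, {5}, ... (26 more)
Count: 32


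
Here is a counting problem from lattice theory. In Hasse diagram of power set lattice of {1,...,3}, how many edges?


A cover relation a -< b holds when a < b with no c strictly between.
Cover relations:
  {} -< {1}
  {} -< {2}
  {} -< {3}
  {1} -< {1,2}
  {1} -< {1,3}
  {2} -< {1,2}
  {2} -< {2,3}
  {3} -< {1,3}
  ...4 more
Total: 12


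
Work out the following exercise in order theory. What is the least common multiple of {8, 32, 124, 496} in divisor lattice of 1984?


In a divisor lattice, join = lcm (least common multiple).
Compute lcm iteratively: start with first element, then lcm(current, next).
Elements: [8, 32, 124, 496]
lcm(8,32) = 32
lcm(32,124) = 992
lcm(992,496) = 992
Final lcm = 992


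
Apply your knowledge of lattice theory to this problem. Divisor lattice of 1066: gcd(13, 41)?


Meet=gcd.
gcd(13,41)=1


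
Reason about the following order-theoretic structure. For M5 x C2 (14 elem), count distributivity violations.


Distributive law: a ^ (b v c) = (a ^ b) v (a ^ c).
Check all 14^3 = 2744 ordered triples (a,b,c).
  e.g. a=(a1,0), b=(a2,0), c=(a3,0): lhs=(a1,0) != rhs=(0,0)
  e.g. a=(a1,0), b=(a2,0), c=(a3,1): lhs=(a1,0) != rhs=(0,0)
Total violating triples: 480


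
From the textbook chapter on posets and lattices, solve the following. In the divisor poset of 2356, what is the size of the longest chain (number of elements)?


A chain is a totally ordered subset; we count the number of elements in a maximum chain.
Compute, for each element x, the size of the longest chain ending at x:
  1: 1
  2: 2
  19: 2
  31: 2
  4: 3
  38: 3
  ...
A maximum chain: 1 < 2 < 4 < 76 < 2356
Number of elements in the longest chain: 5


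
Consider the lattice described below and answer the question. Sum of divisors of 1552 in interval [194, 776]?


Interval [194,776] in divisors of 1552: [194, 388, 776]
Sum = 1358


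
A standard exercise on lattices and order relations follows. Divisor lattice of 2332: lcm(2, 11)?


Join=lcm.
gcd(2,11)=1
lcm=22


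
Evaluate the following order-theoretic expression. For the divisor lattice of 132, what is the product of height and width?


Height = length of longest chain minus 1; width = size of largest antichain.
A maximum chain: 1 | 11 | 33 | 66 | 132  (height 4).
A maximum antichain: {4, 6, 22, 33}  (width 4).
Product = 4 * 4 = 16


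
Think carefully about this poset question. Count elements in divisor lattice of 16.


Divisors of 16: [1, 2, 4, 8, 16]
Count: 5


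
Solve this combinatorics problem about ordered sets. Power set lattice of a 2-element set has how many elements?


Power set = 2^n.
2^2 = 4


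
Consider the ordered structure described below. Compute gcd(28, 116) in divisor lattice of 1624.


In a divisor lattice, meet = gcd (greatest common divisor).
By Euclidean algorithm or factoring: gcd(28,116) = 4


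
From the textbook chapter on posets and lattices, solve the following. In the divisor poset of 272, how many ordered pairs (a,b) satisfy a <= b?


The order relation is {(a,b) : a <= b}, reflexive so it includes (a,a).
Examples: (1,1), (1,136), (1,16), (1,17), (1,2), ...
Total ordered pairs: 45


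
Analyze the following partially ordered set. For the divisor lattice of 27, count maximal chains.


A maximal chain goes from the minimum element to a maximal element via cover relations.
Counting all min-to-max paths in the cover graph.
Total maximal chains: 1


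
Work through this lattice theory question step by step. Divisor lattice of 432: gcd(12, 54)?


Meet=gcd.
gcd(12,54)=6


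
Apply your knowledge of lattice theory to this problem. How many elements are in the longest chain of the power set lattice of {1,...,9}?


A chain is a totally ordered subset; we count the number of elements in a maximum chain.
Compute, for each element x, the size of the longest chain ending at x:
  {}: 1
  {1}: 2
  {2}: 2
  {3}: 2
  {4}: 2
  {5}: 2
  ...
A maximum chain: {} < {1} < {1,2} < {1,2,3} < {1,2,3,4} < {1,2,3,4,5} < {1,2,3,4,5,6} < {1,2,3,4,5,6,7} < {1,2,3,4,5,6,7,8} < {1,2,3,4,5,6,7,8,9}
Number of elements in the longest chain: 10


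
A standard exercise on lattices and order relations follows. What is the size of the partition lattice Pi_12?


B(n) = number of set partitions of an n-element set.
B(n) satisfies the recurrence: B(n+1) = sum_k C(n,k)*B(k).
B(12) = 4213597


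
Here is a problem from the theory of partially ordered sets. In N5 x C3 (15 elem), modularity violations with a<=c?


Modular law: if a <= c then a v (b ^ c) = (a v b) ^ c.
Check all triples (a,b,c) with a <= c among 15 elements.
  e.g. a=(a,0), b=(c,0), c=(b,0): lhs=(a,0) != rhs=(b,0)
  e.g. a=(a,0), b=(c,1), c=(b,0): lhs=(a,0) != rhs=(b,0)
Total violating triples: 18


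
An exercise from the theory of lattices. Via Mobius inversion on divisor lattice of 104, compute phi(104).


phi(n) = n * prod_{p|n} (1 - 1/p).
Prime divisors of 104: [2, 13]
phi(104) = 104 * (1 - 1/2) * (1 - 1/13)
phi(104) = 48


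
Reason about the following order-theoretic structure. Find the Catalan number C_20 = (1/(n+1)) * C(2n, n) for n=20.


C(n) = C(2n, n) / (n+1).
C(40, 20) = 137846528820
C(20) = 137846528820 / 21 = 6564120420


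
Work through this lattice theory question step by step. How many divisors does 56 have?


Divisors of 56: [1, 2, 4, 7, 8, 14, 28, 56]
Count: 8


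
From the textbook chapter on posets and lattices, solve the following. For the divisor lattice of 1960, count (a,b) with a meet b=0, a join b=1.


Complement pair (a,b): a meet b = bottom, a join b = top.
Here: gcd(a,b)=1 and lcm(a,b)=1960, i.e. a*b=1960 with a,b coprime.
Pairs found: (1,1960), (5,392), (8,245), (40,49), ... (4 more)
Total ordered pairs: 8


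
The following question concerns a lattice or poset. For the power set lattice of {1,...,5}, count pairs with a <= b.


The order relation is {(a,b) : a <= b}, reflexive so it includes (a,a).
Examples: ({},{}), ({},{1,2}), ({},{1,2,3}), ({},{1,2,3,4}), ({},{1,2,3,4,5}), ...
Total ordered pairs: 243


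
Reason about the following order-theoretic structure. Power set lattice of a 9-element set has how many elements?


Power set = 2^n.
2^9 = 512


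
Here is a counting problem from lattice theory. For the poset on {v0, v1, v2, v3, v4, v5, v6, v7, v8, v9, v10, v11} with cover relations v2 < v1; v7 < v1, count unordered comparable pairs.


A comparable pair {a,b} has a < b or b < a in the order.
Count unordered pairs where one element is strictly below the other.
Examples: {v1,v2}, {v1,v7}
Total comparable pairs: 2


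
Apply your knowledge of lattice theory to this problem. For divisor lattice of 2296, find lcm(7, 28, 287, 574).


In a divisor lattice, join = lcm (least common multiple).
Compute lcm iteratively: start with first element, then lcm(current, next).
Elements: [7, 28, 287, 574]
lcm(7,28) = 28
lcm(28,287) = 1148
lcm(1148,574) = 1148
Final lcm = 1148


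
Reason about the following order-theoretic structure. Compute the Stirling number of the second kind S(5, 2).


S(n,k) = k*S(n-1,k) + S(n-1,k-1).
S(4,2) = 7, S(4,1) = 1
S(5,2) = 2*7 + 1 = 14 + 1
S(5,2) = 15


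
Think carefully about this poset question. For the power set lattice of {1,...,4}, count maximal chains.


A maximal chain goes from the minimum element to a maximal element via cover relations.
Counting all min-to-max paths in the cover graph.
Total maximal chains: 24


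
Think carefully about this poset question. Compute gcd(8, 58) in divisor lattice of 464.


In a divisor lattice, meet = gcd (greatest common divisor).
By Euclidean algorithm or factoring: gcd(8,58) = 2


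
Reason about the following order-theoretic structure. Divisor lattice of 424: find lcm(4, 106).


In a divisor lattice, join = lcm (least common multiple).
gcd(4,106) = 2
lcm(4,106) = 4*106/gcd = 424/2 = 212


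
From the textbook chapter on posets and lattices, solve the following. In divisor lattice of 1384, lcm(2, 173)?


Join=lcm.
gcd(2,173)=1
lcm=346


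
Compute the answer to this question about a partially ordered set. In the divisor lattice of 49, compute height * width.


Height = length of longest chain minus 1; width = size of largest antichain.
A maximum chain: 1 | 7 | 49  (height 2).
A maximum antichain: {1}  (width 1).
Product = 2 * 1 = 2
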